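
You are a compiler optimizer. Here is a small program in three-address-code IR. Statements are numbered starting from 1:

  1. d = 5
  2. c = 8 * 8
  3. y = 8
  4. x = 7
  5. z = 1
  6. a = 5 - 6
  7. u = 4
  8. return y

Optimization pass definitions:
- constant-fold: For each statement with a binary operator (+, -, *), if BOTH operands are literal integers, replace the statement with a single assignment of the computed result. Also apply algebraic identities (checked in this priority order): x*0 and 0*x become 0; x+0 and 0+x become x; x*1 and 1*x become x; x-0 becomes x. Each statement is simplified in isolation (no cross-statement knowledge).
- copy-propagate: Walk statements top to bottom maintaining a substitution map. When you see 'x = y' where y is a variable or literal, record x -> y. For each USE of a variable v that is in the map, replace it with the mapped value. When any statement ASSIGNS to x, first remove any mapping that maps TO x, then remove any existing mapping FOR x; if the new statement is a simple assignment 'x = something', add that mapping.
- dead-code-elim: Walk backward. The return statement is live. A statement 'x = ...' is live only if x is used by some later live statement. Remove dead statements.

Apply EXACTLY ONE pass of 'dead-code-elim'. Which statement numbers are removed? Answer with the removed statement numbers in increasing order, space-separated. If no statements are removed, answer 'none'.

Answer: 1 2 4 5 6 7

Derivation:
Backward liveness scan:
Stmt 1 'd = 5': DEAD (d not in live set [])
Stmt 2 'c = 8 * 8': DEAD (c not in live set [])
Stmt 3 'y = 8': KEEP (y is live); live-in = []
Stmt 4 'x = 7': DEAD (x not in live set ['y'])
Stmt 5 'z = 1': DEAD (z not in live set ['y'])
Stmt 6 'a = 5 - 6': DEAD (a not in live set ['y'])
Stmt 7 'u = 4': DEAD (u not in live set ['y'])
Stmt 8 'return y': KEEP (return); live-in = ['y']
Removed statement numbers: [1, 2, 4, 5, 6, 7]
Surviving IR:
  y = 8
  return y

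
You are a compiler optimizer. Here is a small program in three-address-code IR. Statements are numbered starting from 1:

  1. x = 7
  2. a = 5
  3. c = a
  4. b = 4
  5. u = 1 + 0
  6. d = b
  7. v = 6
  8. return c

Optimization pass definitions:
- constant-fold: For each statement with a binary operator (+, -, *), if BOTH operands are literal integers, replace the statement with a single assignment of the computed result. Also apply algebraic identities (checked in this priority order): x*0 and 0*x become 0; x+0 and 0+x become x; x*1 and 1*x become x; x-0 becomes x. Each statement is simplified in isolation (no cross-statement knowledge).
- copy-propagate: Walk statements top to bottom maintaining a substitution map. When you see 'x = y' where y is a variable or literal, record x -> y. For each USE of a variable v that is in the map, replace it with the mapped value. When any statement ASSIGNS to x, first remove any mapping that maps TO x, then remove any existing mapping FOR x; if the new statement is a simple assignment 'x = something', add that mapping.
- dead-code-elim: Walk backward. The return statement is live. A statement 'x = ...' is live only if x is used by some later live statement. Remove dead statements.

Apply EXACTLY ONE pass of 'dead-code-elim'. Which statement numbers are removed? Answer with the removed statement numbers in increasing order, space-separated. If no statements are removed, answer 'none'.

Answer: 1 4 5 6 7

Derivation:
Backward liveness scan:
Stmt 1 'x = 7': DEAD (x not in live set [])
Stmt 2 'a = 5': KEEP (a is live); live-in = []
Stmt 3 'c = a': KEEP (c is live); live-in = ['a']
Stmt 4 'b = 4': DEAD (b not in live set ['c'])
Stmt 5 'u = 1 + 0': DEAD (u not in live set ['c'])
Stmt 6 'd = b': DEAD (d not in live set ['c'])
Stmt 7 'v = 6': DEAD (v not in live set ['c'])
Stmt 8 'return c': KEEP (return); live-in = ['c']
Removed statement numbers: [1, 4, 5, 6, 7]
Surviving IR:
  a = 5
  c = a
  return c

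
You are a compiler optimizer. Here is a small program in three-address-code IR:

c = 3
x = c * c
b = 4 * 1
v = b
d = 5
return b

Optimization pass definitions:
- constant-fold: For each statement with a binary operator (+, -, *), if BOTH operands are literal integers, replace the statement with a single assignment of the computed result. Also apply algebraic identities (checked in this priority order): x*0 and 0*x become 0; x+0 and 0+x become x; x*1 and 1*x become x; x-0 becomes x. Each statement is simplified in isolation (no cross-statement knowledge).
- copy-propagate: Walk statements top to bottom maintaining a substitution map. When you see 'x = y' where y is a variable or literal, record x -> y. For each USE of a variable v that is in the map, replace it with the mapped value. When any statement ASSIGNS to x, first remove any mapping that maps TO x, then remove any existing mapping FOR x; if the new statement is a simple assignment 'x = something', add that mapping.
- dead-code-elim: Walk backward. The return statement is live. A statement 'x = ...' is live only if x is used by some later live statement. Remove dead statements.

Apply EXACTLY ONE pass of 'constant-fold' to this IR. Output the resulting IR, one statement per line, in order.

Answer: c = 3
x = c * c
b = 4
v = b
d = 5
return b

Derivation:
Applying constant-fold statement-by-statement:
  [1] c = 3  (unchanged)
  [2] x = c * c  (unchanged)
  [3] b = 4 * 1  -> b = 4
  [4] v = b  (unchanged)
  [5] d = 5  (unchanged)
  [6] return b  (unchanged)
Result (6 stmts):
  c = 3
  x = c * c
  b = 4
  v = b
  d = 5
  return b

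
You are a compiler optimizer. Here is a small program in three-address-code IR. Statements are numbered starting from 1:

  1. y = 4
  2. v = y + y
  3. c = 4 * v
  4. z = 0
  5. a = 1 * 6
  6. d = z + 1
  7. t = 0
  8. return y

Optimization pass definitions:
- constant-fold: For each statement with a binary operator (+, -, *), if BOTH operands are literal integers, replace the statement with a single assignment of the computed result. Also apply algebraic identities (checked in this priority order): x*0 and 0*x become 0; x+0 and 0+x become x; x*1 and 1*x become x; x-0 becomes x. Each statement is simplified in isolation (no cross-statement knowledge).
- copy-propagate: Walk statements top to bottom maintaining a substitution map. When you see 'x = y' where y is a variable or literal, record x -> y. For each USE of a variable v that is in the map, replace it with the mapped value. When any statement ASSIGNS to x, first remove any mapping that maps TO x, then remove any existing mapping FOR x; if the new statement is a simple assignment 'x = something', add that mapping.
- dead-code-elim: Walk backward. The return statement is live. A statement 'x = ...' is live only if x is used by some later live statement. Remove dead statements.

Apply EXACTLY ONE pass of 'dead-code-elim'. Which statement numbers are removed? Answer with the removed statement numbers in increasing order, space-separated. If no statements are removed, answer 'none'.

Answer: 2 3 4 5 6 7

Derivation:
Backward liveness scan:
Stmt 1 'y = 4': KEEP (y is live); live-in = []
Stmt 2 'v = y + y': DEAD (v not in live set ['y'])
Stmt 3 'c = 4 * v': DEAD (c not in live set ['y'])
Stmt 4 'z = 0': DEAD (z not in live set ['y'])
Stmt 5 'a = 1 * 6': DEAD (a not in live set ['y'])
Stmt 6 'd = z + 1': DEAD (d not in live set ['y'])
Stmt 7 't = 0': DEAD (t not in live set ['y'])
Stmt 8 'return y': KEEP (return); live-in = ['y']
Removed statement numbers: [2, 3, 4, 5, 6, 7]
Surviving IR:
  y = 4
  return y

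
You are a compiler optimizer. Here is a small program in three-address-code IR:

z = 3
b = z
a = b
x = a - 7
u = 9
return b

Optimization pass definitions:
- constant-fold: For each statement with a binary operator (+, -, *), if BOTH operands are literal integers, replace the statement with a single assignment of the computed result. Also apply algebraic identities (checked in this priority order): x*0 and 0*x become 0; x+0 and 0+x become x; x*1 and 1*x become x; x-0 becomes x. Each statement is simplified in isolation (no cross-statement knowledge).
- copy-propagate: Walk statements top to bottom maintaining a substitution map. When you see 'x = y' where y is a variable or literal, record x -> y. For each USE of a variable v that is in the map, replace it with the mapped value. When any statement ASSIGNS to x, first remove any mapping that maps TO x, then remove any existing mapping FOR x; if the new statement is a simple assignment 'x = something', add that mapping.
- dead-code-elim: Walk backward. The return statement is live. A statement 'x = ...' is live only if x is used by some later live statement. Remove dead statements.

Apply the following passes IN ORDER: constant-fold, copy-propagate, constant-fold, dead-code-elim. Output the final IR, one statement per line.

Answer: return 3

Derivation:
Initial IR:
  z = 3
  b = z
  a = b
  x = a - 7
  u = 9
  return b
After constant-fold (6 stmts):
  z = 3
  b = z
  a = b
  x = a - 7
  u = 9
  return b
After copy-propagate (6 stmts):
  z = 3
  b = 3
  a = 3
  x = 3 - 7
  u = 9
  return 3
After constant-fold (6 stmts):
  z = 3
  b = 3
  a = 3
  x = -4
  u = 9
  return 3
After dead-code-elim (1 stmts):
  return 3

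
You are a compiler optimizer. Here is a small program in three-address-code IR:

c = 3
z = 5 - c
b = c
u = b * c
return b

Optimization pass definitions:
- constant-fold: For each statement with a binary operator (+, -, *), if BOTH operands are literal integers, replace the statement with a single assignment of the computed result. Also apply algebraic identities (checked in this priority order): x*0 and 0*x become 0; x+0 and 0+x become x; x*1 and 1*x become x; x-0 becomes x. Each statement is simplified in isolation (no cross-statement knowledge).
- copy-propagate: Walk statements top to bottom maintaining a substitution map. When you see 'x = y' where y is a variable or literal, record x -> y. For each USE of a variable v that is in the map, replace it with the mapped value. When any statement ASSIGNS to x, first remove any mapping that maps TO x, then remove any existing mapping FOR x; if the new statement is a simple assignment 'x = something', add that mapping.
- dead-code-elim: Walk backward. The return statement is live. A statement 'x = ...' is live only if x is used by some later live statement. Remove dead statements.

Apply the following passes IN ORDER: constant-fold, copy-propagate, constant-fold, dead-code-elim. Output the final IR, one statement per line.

Initial IR:
  c = 3
  z = 5 - c
  b = c
  u = b * c
  return b
After constant-fold (5 stmts):
  c = 3
  z = 5 - c
  b = c
  u = b * c
  return b
After copy-propagate (5 stmts):
  c = 3
  z = 5 - 3
  b = 3
  u = 3 * 3
  return 3
After constant-fold (5 stmts):
  c = 3
  z = 2
  b = 3
  u = 9
  return 3
After dead-code-elim (1 stmts):
  return 3

Answer: return 3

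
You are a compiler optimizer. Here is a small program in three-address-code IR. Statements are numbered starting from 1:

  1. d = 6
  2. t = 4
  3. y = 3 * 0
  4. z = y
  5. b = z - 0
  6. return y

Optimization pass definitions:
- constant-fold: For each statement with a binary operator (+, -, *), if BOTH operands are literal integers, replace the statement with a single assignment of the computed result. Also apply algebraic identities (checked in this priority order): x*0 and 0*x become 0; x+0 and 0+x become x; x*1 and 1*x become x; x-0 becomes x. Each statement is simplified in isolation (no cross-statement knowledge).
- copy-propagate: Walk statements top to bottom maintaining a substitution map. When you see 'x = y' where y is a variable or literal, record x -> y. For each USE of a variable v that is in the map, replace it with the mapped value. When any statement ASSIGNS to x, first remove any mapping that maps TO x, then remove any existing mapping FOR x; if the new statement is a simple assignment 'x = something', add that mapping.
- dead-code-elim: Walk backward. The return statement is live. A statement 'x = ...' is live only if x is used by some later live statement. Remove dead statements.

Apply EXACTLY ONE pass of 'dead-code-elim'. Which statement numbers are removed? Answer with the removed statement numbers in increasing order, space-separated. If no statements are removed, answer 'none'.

Backward liveness scan:
Stmt 1 'd = 6': DEAD (d not in live set [])
Stmt 2 't = 4': DEAD (t not in live set [])
Stmt 3 'y = 3 * 0': KEEP (y is live); live-in = []
Stmt 4 'z = y': DEAD (z not in live set ['y'])
Stmt 5 'b = z - 0': DEAD (b not in live set ['y'])
Stmt 6 'return y': KEEP (return); live-in = ['y']
Removed statement numbers: [1, 2, 4, 5]
Surviving IR:
  y = 3 * 0
  return y

Answer: 1 2 4 5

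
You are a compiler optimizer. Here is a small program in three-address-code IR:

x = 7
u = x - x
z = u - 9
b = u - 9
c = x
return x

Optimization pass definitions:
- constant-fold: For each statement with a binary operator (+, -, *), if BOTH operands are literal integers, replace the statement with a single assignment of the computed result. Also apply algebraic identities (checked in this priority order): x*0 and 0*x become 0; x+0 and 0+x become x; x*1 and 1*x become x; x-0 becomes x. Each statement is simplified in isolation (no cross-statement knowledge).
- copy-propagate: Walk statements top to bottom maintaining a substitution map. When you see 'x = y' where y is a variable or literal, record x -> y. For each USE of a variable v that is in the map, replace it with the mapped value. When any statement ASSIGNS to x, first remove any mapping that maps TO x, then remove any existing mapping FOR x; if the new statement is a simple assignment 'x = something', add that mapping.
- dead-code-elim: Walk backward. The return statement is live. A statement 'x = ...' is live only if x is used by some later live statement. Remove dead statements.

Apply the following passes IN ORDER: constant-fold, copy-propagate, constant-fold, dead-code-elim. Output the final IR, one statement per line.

Initial IR:
  x = 7
  u = x - x
  z = u - 9
  b = u - 9
  c = x
  return x
After constant-fold (6 stmts):
  x = 7
  u = x - x
  z = u - 9
  b = u - 9
  c = x
  return x
After copy-propagate (6 stmts):
  x = 7
  u = 7 - 7
  z = u - 9
  b = u - 9
  c = 7
  return 7
After constant-fold (6 stmts):
  x = 7
  u = 0
  z = u - 9
  b = u - 9
  c = 7
  return 7
After dead-code-elim (1 stmts):
  return 7

Answer: return 7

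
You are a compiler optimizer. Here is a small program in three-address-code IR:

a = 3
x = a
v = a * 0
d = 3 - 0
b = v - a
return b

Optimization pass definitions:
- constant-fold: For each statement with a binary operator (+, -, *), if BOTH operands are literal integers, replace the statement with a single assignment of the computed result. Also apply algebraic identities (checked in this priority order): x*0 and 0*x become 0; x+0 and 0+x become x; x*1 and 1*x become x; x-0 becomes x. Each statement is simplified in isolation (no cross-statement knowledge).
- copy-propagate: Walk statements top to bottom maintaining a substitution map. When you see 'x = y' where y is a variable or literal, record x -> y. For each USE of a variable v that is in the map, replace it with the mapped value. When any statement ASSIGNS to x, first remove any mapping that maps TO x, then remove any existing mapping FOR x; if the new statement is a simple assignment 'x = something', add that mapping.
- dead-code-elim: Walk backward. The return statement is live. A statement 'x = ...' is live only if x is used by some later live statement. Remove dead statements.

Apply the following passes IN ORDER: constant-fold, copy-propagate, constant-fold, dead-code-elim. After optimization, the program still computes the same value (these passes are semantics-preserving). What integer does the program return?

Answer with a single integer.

Answer: -3

Derivation:
Initial IR:
  a = 3
  x = a
  v = a * 0
  d = 3 - 0
  b = v - a
  return b
After constant-fold (6 stmts):
  a = 3
  x = a
  v = 0
  d = 3
  b = v - a
  return b
After copy-propagate (6 stmts):
  a = 3
  x = 3
  v = 0
  d = 3
  b = 0 - 3
  return b
After constant-fold (6 stmts):
  a = 3
  x = 3
  v = 0
  d = 3
  b = -3
  return b
After dead-code-elim (2 stmts):
  b = -3
  return b
Evaluate:
  a = 3  =>  a = 3
  x = a  =>  x = 3
  v = a * 0  =>  v = 0
  d = 3 - 0  =>  d = 3
  b = v - a  =>  b = -3
  return b = -3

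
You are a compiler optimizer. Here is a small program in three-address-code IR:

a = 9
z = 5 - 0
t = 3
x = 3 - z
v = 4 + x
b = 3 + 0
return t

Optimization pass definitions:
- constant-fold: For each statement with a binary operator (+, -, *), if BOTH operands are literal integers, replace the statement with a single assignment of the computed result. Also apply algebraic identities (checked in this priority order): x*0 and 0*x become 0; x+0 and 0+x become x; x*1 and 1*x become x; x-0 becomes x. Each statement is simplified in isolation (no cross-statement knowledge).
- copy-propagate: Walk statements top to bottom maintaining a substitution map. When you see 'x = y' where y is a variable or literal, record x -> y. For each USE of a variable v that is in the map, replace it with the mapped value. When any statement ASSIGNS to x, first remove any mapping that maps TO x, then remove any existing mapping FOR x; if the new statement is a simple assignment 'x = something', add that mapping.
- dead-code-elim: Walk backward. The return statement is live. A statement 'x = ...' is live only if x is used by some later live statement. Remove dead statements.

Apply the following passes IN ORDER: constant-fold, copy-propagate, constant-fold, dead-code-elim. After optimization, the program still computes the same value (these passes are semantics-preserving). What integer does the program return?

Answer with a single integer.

Initial IR:
  a = 9
  z = 5 - 0
  t = 3
  x = 3 - z
  v = 4 + x
  b = 3 + 0
  return t
After constant-fold (7 stmts):
  a = 9
  z = 5
  t = 3
  x = 3 - z
  v = 4 + x
  b = 3
  return t
After copy-propagate (7 stmts):
  a = 9
  z = 5
  t = 3
  x = 3 - 5
  v = 4 + x
  b = 3
  return 3
After constant-fold (7 stmts):
  a = 9
  z = 5
  t = 3
  x = -2
  v = 4 + x
  b = 3
  return 3
After dead-code-elim (1 stmts):
  return 3
Evaluate:
  a = 9  =>  a = 9
  z = 5 - 0  =>  z = 5
  t = 3  =>  t = 3
  x = 3 - z  =>  x = -2
  v = 4 + x  =>  v = 2
  b = 3 + 0  =>  b = 3
  return t = 3

Answer: 3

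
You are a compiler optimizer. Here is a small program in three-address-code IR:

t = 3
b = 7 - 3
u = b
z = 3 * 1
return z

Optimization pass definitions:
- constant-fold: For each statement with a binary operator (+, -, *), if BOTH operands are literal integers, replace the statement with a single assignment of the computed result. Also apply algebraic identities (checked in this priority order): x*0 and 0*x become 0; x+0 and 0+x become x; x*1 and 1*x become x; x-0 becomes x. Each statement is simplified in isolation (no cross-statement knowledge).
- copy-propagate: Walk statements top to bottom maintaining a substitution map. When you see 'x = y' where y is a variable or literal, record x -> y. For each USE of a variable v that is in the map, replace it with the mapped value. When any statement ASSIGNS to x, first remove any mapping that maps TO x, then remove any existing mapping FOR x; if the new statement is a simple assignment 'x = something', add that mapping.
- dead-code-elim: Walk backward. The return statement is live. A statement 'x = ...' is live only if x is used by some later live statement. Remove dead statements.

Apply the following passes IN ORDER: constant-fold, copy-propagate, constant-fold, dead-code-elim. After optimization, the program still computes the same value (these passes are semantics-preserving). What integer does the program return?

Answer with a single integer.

Initial IR:
  t = 3
  b = 7 - 3
  u = b
  z = 3 * 1
  return z
After constant-fold (5 stmts):
  t = 3
  b = 4
  u = b
  z = 3
  return z
After copy-propagate (5 stmts):
  t = 3
  b = 4
  u = 4
  z = 3
  return 3
After constant-fold (5 stmts):
  t = 3
  b = 4
  u = 4
  z = 3
  return 3
After dead-code-elim (1 stmts):
  return 3
Evaluate:
  t = 3  =>  t = 3
  b = 7 - 3  =>  b = 4
  u = b  =>  u = 4
  z = 3 * 1  =>  z = 3
  return z = 3

Answer: 3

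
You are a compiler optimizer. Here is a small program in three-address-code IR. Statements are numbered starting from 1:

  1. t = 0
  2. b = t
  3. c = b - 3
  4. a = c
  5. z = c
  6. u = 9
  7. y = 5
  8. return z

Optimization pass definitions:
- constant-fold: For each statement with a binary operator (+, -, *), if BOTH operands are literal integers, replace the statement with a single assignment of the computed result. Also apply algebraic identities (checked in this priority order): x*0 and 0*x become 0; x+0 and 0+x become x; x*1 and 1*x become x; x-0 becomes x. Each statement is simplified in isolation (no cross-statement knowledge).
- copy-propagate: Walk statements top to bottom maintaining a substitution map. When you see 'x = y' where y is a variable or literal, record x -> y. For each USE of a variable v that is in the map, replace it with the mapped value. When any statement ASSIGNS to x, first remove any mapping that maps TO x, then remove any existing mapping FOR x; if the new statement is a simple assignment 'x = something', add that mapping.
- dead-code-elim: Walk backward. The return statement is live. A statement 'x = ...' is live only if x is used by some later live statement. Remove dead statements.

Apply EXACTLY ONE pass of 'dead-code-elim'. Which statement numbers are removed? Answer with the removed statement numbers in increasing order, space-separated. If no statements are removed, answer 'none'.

Answer: 4 6 7

Derivation:
Backward liveness scan:
Stmt 1 't = 0': KEEP (t is live); live-in = []
Stmt 2 'b = t': KEEP (b is live); live-in = ['t']
Stmt 3 'c = b - 3': KEEP (c is live); live-in = ['b']
Stmt 4 'a = c': DEAD (a not in live set ['c'])
Stmt 5 'z = c': KEEP (z is live); live-in = ['c']
Stmt 6 'u = 9': DEAD (u not in live set ['z'])
Stmt 7 'y = 5': DEAD (y not in live set ['z'])
Stmt 8 'return z': KEEP (return); live-in = ['z']
Removed statement numbers: [4, 6, 7]
Surviving IR:
  t = 0
  b = t
  c = b - 3
  z = c
  return z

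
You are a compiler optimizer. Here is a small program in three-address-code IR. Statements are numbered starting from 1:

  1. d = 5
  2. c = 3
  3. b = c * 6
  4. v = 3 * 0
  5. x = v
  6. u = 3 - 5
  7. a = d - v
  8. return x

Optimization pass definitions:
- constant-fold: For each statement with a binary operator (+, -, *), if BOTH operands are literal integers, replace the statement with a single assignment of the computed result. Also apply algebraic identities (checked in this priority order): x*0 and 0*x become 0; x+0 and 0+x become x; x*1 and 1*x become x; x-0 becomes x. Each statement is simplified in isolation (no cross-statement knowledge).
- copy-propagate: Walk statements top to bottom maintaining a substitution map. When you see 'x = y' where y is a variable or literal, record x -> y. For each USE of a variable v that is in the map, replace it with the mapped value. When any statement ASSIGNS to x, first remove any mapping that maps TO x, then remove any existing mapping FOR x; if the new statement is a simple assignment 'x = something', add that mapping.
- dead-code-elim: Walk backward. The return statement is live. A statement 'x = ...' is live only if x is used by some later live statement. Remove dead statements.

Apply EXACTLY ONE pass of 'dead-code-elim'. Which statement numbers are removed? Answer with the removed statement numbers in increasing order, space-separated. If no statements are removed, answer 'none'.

Backward liveness scan:
Stmt 1 'd = 5': DEAD (d not in live set [])
Stmt 2 'c = 3': DEAD (c not in live set [])
Stmt 3 'b = c * 6': DEAD (b not in live set [])
Stmt 4 'v = 3 * 0': KEEP (v is live); live-in = []
Stmt 5 'x = v': KEEP (x is live); live-in = ['v']
Stmt 6 'u = 3 - 5': DEAD (u not in live set ['x'])
Stmt 7 'a = d - v': DEAD (a not in live set ['x'])
Stmt 8 'return x': KEEP (return); live-in = ['x']
Removed statement numbers: [1, 2, 3, 6, 7]
Surviving IR:
  v = 3 * 0
  x = v
  return x

Answer: 1 2 3 6 7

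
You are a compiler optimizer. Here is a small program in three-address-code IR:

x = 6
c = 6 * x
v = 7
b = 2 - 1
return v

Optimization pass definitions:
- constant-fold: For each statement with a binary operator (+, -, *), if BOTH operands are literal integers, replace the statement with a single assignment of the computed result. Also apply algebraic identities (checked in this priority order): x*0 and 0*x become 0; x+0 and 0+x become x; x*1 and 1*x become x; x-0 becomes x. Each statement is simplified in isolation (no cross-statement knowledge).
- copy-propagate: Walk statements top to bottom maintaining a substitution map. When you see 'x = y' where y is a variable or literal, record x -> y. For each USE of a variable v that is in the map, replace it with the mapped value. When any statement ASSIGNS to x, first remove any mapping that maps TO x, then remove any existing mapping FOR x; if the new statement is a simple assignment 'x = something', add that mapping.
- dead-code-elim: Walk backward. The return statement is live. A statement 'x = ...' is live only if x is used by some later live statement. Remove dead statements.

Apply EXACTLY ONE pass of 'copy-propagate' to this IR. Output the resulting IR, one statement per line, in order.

Applying copy-propagate statement-by-statement:
  [1] x = 6  (unchanged)
  [2] c = 6 * x  -> c = 6 * 6
  [3] v = 7  (unchanged)
  [4] b = 2 - 1  (unchanged)
  [5] return v  -> return 7
Result (5 stmts):
  x = 6
  c = 6 * 6
  v = 7
  b = 2 - 1
  return 7

Answer: x = 6
c = 6 * 6
v = 7
b = 2 - 1
return 7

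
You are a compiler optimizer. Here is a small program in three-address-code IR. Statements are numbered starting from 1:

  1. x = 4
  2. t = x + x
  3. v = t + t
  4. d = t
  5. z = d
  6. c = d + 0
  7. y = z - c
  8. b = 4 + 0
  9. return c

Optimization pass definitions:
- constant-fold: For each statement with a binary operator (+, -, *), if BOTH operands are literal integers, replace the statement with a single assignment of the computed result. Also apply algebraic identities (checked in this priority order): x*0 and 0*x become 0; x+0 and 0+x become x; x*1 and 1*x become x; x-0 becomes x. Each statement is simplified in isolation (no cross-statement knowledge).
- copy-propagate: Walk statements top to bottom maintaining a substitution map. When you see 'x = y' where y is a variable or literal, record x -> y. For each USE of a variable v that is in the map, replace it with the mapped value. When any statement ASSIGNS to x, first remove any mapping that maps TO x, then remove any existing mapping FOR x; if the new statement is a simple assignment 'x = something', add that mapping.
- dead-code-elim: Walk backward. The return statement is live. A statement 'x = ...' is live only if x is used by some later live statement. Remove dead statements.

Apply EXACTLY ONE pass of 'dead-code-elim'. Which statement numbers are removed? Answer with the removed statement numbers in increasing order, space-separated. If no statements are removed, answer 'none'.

Answer: 3 5 7 8

Derivation:
Backward liveness scan:
Stmt 1 'x = 4': KEEP (x is live); live-in = []
Stmt 2 't = x + x': KEEP (t is live); live-in = ['x']
Stmt 3 'v = t + t': DEAD (v not in live set ['t'])
Stmt 4 'd = t': KEEP (d is live); live-in = ['t']
Stmt 5 'z = d': DEAD (z not in live set ['d'])
Stmt 6 'c = d + 0': KEEP (c is live); live-in = ['d']
Stmt 7 'y = z - c': DEAD (y not in live set ['c'])
Stmt 8 'b = 4 + 0': DEAD (b not in live set ['c'])
Stmt 9 'return c': KEEP (return); live-in = ['c']
Removed statement numbers: [3, 5, 7, 8]
Surviving IR:
  x = 4
  t = x + x
  d = t
  c = d + 0
  return c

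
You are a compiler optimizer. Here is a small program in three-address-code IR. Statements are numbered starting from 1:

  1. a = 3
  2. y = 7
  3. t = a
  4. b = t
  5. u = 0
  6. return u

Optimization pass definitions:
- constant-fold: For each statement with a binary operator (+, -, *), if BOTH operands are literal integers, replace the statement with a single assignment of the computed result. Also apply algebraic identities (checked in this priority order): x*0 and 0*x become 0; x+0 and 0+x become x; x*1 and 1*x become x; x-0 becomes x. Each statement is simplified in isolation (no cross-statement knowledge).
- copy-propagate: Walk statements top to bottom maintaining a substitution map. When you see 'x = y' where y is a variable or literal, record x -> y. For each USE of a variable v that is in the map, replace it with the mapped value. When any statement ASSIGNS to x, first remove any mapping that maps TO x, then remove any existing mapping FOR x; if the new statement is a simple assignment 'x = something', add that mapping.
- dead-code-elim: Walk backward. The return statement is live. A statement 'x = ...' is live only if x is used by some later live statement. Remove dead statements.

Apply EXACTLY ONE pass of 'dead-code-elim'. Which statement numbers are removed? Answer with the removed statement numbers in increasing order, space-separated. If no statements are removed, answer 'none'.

Answer: 1 2 3 4

Derivation:
Backward liveness scan:
Stmt 1 'a = 3': DEAD (a not in live set [])
Stmt 2 'y = 7': DEAD (y not in live set [])
Stmt 3 't = a': DEAD (t not in live set [])
Stmt 4 'b = t': DEAD (b not in live set [])
Stmt 5 'u = 0': KEEP (u is live); live-in = []
Stmt 6 'return u': KEEP (return); live-in = ['u']
Removed statement numbers: [1, 2, 3, 4]
Surviving IR:
  u = 0
  return u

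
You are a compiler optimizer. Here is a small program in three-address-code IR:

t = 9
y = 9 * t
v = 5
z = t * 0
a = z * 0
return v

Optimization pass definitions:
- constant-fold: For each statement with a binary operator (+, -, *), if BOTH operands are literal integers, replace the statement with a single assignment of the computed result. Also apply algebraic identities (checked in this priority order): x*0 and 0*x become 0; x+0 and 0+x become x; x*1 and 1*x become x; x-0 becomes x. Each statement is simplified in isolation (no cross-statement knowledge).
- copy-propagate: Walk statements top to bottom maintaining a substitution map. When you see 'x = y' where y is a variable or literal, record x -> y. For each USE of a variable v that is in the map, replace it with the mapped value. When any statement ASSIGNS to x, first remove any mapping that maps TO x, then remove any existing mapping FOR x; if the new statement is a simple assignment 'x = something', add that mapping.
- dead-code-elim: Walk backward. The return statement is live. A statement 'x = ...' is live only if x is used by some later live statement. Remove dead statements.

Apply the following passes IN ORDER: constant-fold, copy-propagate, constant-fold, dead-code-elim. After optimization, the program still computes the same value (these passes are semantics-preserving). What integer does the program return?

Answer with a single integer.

Answer: 5

Derivation:
Initial IR:
  t = 9
  y = 9 * t
  v = 5
  z = t * 0
  a = z * 0
  return v
After constant-fold (6 stmts):
  t = 9
  y = 9 * t
  v = 5
  z = 0
  a = 0
  return v
After copy-propagate (6 stmts):
  t = 9
  y = 9 * 9
  v = 5
  z = 0
  a = 0
  return 5
After constant-fold (6 stmts):
  t = 9
  y = 81
  v = 5
  z = 0
  a = 0
  return 5
After dead-code-elim (1 stmts):
  return 5
Evaluate:
  t = 9  =>  t = 9
  y = 9 * t  =>  y = 81
  v = 5  =>  v = 5
  z = t * 0  =>  z = 0
  a = z * 0  =>  a = 0
  return v = 5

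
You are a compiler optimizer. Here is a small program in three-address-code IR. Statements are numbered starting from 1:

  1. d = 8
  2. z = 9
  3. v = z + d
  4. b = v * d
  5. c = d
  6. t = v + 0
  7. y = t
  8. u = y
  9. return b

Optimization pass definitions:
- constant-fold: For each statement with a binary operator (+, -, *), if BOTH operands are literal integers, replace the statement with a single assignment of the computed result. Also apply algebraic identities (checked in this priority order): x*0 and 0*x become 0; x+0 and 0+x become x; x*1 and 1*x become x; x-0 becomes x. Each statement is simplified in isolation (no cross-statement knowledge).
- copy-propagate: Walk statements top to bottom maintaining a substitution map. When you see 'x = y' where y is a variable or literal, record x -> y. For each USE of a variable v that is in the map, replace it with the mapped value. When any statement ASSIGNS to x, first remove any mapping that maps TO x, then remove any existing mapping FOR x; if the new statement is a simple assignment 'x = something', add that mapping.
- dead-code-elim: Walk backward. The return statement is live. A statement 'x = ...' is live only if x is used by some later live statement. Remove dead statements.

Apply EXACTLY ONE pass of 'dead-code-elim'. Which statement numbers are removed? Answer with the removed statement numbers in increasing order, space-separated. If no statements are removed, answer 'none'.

Backward liveness scan:
Stmt 1 'd = 8': KEEP (d is live); live-in = []
Stmt 2 'z = 9': KEEP (z is live); live-in = ['d']
Stmt 3 'v = z + d': KEEP (v is live); live-in = ['d', 'z']
Stmt 4 'b = v * d': KEEP (b is live); live-in = ['d', 'v']
Stmt 5 'c = d': DEAD (c not in live set ['b'])
Stmt 6 't = v + 0': DEAD (t not in live set ['b'])
Stmt 7 'y = t': DEAD (y not in live set ['b'])
Stmt 8 'u = y': DEAD (u not in live set ['b'])
Stmt 9 'return b': KEEP (return); live-in = ['b']
Removed statement numbers: [5, 6, 7, 8]
Surviving IR:
  d = 8
  z = 9
  v = z + d
  b = v * d
  return b

Answer: 5 6 7 8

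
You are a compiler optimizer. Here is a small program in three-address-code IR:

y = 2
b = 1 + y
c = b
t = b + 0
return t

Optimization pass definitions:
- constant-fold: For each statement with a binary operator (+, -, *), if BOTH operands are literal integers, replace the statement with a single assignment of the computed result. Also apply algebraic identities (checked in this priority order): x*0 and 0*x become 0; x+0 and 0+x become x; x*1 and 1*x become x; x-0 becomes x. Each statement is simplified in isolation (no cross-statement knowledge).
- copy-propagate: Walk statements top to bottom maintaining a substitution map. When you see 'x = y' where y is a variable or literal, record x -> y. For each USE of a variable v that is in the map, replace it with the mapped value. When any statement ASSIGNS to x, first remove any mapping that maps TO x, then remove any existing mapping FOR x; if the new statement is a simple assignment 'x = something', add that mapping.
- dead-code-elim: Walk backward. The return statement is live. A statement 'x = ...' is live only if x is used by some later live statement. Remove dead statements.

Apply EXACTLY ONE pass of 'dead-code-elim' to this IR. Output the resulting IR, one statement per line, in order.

Applying dead-code-elim statement-by-statement:
  [5] return t  -> KEEP (return); live=['t']
  [4] t = b + 0  -> KEEP; live=['b']
  [3] c = b  -> DEAD (c not live)
  [2] b = 1 + y  -> KEEP; live=['y']
  [1] y = 2  -> KEEP; live=[]
Result (4 stmts):
  y = 2
  b = 1 + y
  t = b + 0
  return t

Answer: y = 2
b = 1 + y
t = b + 0
return t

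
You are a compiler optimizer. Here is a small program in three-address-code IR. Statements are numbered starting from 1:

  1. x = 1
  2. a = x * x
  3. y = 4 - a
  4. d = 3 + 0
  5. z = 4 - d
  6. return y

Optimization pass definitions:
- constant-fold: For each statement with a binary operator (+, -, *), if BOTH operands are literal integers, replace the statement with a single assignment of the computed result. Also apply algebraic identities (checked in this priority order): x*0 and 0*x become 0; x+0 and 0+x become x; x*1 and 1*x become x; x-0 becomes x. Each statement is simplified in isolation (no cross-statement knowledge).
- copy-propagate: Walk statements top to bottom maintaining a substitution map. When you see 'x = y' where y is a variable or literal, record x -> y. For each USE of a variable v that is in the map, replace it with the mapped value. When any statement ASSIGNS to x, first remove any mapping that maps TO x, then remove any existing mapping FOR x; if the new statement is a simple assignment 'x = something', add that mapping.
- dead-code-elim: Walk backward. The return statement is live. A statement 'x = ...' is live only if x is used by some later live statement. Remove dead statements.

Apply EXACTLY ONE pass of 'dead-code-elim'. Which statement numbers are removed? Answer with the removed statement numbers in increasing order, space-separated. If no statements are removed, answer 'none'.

Backward liveness scan:
Stmt 1 'x = 1': KEEP (x is live); live-in = []
Stmt 2 'a = x * x': KEEP (a is live); live-in = ['x']
Stmt 3 'y = 4 - a': KEEP (y is live); live-in = ['a']
Stmt 4 'd = 3 + 0': DEAD (d not in live set ['y'])
Stmt 5 'z = 4 - d': DEAD (z not in live set ['y'])
Stmt 6 'return y': KEEP (return); live-in = ['y']
Removed statement numbers: [4, 5]
Surviving IR:
  x = 1
  a = x * x
  y = 4 - a
  return y

Answer: 4 5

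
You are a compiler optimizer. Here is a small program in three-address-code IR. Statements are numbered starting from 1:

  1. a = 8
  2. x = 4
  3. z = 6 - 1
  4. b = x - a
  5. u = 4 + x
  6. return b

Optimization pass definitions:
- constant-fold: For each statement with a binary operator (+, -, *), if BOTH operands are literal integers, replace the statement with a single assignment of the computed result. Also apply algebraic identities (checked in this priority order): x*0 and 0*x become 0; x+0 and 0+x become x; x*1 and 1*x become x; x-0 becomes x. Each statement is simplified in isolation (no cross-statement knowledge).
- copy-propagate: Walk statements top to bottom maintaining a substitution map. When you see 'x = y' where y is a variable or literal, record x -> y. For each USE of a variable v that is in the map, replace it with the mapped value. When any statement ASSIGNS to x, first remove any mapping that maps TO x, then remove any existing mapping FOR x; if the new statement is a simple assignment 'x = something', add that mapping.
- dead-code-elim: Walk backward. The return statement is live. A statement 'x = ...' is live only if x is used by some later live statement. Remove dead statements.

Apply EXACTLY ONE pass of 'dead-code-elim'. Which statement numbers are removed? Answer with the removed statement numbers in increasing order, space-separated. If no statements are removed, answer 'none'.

Backward liveness scan:
Stmt 1 'a = 8': KEEP (a is live); live-in = []
Stmt 2 'x = 4': KEEP (x is live); live-in = ['a']
Stmt 3 'z = 6 - 1': DEAD (z not in live set ['a', 'x'])
Stmt 4 'b = x - a': KEEP (b is live); live-in = ['a', 'x']
Stmt 5 'u = 4 + x': DEAD (u not in live set ['b'])
Stmt 6 'return b': KEEP (return); live-in = ['b']
Removed statement numbers: [3, 5]
Surviving IR:
  a = 8
  x = 4
  b = x - a
  return b

Answer: 3 5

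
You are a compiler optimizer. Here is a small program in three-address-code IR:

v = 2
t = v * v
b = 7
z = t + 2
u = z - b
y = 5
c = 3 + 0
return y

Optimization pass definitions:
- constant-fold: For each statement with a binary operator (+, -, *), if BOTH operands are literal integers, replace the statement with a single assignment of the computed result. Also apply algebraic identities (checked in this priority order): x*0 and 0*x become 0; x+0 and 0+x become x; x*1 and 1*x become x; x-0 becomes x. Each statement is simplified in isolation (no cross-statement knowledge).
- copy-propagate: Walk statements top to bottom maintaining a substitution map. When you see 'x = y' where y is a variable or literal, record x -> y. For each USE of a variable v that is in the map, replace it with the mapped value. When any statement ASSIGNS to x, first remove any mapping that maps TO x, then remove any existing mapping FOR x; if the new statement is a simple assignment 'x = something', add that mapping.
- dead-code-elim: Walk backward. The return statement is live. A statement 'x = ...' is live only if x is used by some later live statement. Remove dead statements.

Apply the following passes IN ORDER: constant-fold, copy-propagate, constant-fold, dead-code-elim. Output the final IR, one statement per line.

Answer: return 5

Derivation:
Initial IR:
  v = 2
  t = v * v
  b = 7
  z = t + 2
  u = z - b
  y = 5
  c = 3 + 0
  return y
After constant-fold (8 stmts):
  v = 2
  t = v * v
  b = 7
  z = t + 2
  u = z - b
  y = 5
  c = 3
  return y
After copy-propagate (8 stmts):
  v = 2
  t = 2 * 2
  b = 7
  z = t + 2
  u = z - 7
  y = 5
  c = 3
  return 5
After constant-fold (8 stmts):
  v = 2
  t = 4
  b = 7
  z = t + 2
  u = z - 7
  y = 5
  c = 3
  return 5
After dead-code-elim (1 stmts):
  return 5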